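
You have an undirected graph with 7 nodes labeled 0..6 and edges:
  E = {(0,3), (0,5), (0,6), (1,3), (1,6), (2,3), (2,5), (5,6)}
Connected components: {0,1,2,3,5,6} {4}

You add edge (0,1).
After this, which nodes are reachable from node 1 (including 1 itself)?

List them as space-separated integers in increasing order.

Answer: 0 1 2 3 5 6

Derivation:
Before: nodes reachable from 1: {0,1,2,3,5,6}
Adding (0,1): both endpoints already in same component. Reachability from 1 unchanged.
After: nodes reachable from 1: {0,1,2,3,5,6}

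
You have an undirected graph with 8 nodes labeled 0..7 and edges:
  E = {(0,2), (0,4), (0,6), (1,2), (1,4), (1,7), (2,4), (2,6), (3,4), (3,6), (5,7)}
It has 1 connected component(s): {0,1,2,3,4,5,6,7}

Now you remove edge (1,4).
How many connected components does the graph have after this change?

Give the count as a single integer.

Initial component count: 1
Remove (1,4): not a bridge. Count unchanged: 1.
  After removal, components: {0,1,2,3,4,5,6,7}
New component count: 1

Answer: 1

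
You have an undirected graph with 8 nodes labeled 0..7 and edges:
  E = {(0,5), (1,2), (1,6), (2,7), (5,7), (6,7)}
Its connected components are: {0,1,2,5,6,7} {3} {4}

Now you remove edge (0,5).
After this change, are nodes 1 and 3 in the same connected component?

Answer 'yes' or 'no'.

Answer: no

Derivation:
Initial components: {0,1,2,5,6,7} {3} {4}
Removing edge (0,5): it was a bridge — component count 3 -> 4.
New components: {0} {1,2,5,6,7} {3} {4}
Are 1 and 3 in the same component? no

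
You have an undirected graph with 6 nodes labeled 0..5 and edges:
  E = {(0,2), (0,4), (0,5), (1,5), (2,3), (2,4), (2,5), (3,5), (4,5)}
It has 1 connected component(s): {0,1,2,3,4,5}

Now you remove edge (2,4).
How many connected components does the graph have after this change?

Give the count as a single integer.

Answer: 1

Derivation:
Initial component count: 1
Remove (2,4): not a bridge. Count unchanged: 1.
  After removal, components: {0,1,2,3,4,5}
New component count: 1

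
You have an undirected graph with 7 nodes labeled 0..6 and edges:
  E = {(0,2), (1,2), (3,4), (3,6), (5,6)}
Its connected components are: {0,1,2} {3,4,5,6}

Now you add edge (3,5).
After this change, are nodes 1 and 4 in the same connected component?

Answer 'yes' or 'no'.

Initial components: {0,1,2} {3,4,5,6}
Adding edge (3,5): both already in same component {3,4,5,6}. No change.
New components: {0,1,2} {3,4,5,6}
Are 1 and 4 in the same component? no

Answer: no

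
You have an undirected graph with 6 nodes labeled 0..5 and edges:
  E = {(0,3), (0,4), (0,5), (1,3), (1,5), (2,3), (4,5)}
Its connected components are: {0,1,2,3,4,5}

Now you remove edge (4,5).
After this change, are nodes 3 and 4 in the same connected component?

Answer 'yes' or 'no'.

Initial components: {0,1,2,3,4,5}
Removing edge (4,5): not a bridge — component count unchanged at 1.
New components: {0,1,2,3,4,5}
Are 3 and 4 in the same component? yes

Answer: yes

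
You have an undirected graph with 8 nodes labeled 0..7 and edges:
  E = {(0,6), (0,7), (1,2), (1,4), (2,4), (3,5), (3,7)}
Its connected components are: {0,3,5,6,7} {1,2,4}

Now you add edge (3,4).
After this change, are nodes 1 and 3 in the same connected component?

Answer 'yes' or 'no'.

Initial components: {0,3,5,6,7} {1,2,4}
Adding edge (3,4): merges {0,3,5,6,7} and {1,2,4}.
New components: {0,1,2,3,4,5,6,7}
Are 1 and 3 in the same component? yes

Answer: yes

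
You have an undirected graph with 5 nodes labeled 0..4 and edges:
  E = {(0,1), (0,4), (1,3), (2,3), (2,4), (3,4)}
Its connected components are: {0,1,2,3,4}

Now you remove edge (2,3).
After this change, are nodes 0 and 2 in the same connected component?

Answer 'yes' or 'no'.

Answer: yes

Derivation:
Initial components: {0,1,2,3,4}
Removing edge (2,3): not a bridge — component count unchanged at 1.
New components: {0,1,2,3,4}
Are 0 and 2 in the same component? yes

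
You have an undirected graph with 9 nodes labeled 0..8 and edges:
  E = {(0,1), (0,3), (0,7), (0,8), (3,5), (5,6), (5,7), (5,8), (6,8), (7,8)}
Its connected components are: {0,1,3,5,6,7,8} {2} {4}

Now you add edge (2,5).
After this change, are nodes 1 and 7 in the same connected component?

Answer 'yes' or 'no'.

Answer: yes

Derivation:
Initial components: {0,1,3,5,6,7,8} {2} {4}
Adding edge (2,5): merges {2} and {0,1,3,5,6,7,8}.
New components: {0,1,2,3,5,6,7,8} {4}
Are 1 and 7 in the same component? yes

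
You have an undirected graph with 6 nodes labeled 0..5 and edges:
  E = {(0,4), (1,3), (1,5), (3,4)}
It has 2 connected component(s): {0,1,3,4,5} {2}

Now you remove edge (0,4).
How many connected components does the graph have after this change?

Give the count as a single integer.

Answer: 3

Derivation:
Initial component count: 2
Remove (0,4): it was a bridge. Count increases: 2 -> 3.
  After removal, components: {0} {1,3,4,5} {2}
New component count: 3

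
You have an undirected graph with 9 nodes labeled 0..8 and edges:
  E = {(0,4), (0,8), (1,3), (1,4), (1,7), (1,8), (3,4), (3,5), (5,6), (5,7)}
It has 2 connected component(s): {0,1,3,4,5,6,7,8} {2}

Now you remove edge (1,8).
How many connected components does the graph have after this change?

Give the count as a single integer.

Initial component count: 2
Remove (1,8): not a bridge. Count unchanged: 2.
  After removal, components: {0,1,3,4,5,6,7,8} {2}
New component count: 2

Answer: 2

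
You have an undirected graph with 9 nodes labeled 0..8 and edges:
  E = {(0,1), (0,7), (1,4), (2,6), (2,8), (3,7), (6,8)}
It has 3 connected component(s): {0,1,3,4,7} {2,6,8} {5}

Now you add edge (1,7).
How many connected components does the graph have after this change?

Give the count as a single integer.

Answer: 3

Derivation:
Initial component count: 3
Add (1,7): endpoints already in same component. Count unchanged: 3.
New component count: 3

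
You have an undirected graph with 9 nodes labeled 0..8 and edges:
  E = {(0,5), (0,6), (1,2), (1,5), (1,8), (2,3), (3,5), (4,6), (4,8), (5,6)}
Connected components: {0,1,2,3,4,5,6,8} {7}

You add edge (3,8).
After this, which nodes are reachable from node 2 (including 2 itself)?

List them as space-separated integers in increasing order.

Before: nodes reachable from 2: {0,1,2,3,4,5,6,8}
Adding (3,8): both endpoints already in same component. Reachability from 2 unchanged.
After: nodes reachable from 2: {0,1,2,3,4,5,6,8}

Answer: 0 1 2 3 4 5 6 8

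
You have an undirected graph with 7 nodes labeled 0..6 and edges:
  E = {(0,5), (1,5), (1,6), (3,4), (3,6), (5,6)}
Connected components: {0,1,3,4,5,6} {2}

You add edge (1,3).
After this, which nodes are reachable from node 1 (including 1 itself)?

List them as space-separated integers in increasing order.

Before: nodes reachable from 1: {0,1,3,4,5,6}
Adding (1,3): both endpoints already in same component. Reachability from 1 unchanged.
After: nodes reachable from 1: {0,1,3,4,5,6}

Answer: 0 1 3 4 5 6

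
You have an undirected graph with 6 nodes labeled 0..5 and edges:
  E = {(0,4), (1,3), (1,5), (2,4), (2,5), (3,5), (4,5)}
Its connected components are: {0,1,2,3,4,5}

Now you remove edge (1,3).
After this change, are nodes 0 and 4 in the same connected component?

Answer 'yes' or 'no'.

Answer: yes

Derivation:
Initial components: {0,1,2,3,4,5}
Removing edge (1,3): not a bridge — component count unchanged at 1.
New components: {0,1,2,3,4,5}
Are 0 and 4 in the same component? yes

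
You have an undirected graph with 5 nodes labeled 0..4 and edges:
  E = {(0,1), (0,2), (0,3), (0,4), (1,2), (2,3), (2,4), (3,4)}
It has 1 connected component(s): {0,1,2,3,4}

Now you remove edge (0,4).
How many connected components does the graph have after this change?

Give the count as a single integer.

Answer: 1

Derivation:
Initial component count: 1
Remove (0,4): not a bridge. Count unchanged: 1.
  After removal, components: {0,1,2,3,4}
New component count: 1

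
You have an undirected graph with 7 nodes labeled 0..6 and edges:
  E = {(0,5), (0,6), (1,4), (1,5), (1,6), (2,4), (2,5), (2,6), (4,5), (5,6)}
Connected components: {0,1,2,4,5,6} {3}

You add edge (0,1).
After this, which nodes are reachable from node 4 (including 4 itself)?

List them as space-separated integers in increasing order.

Before: nodes reachable from 4: {0,1,2,4,5,6}
Adding (0,1): both endpoints already in same component. Reachability from 4 unchanged.
After: nodes reachable from 4: {0,1,2,4,5,6}

Answer: 0 1 2 4 5 6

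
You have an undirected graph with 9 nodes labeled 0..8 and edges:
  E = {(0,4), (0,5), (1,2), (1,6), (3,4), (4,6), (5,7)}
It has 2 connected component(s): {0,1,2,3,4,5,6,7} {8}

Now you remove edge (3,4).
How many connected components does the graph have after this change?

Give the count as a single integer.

Answer: 3

Derivation:
Initial component count: 2
Remove (3,4): it was a bridge. Count increases: 2 -> 3.
  After removal, components: {0,1,2,4,5,6,7} {3} {8}
New component count: 3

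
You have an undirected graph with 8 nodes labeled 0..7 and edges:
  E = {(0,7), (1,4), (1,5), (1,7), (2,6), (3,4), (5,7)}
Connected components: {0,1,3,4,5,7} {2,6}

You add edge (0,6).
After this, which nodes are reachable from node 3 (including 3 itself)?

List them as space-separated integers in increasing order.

Before: nodes reachable from 3: {0,1,3,4,5,7}
Adding (0,6): merges 3's component with another. Reachability grows.
After: nodes reachable from 3: {0,1,2,3,4,5,6,7}

Answer: 0 1 2 3 4 5 6 7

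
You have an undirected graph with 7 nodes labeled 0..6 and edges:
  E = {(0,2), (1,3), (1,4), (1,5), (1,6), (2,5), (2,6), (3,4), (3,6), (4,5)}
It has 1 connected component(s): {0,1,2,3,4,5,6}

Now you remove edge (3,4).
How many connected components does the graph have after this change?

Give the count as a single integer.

Answer: 1

Derivation:
Initial component count: 1
Remove (3,4): not a bridge. Count unchanged: 1.
  After removal, components: {0,1,2,3,4,5,6}
New component count: 1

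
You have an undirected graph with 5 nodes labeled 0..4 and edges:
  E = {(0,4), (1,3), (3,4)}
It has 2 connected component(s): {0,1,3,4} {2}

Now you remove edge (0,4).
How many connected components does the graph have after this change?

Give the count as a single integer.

Answer: 3

Derivation:
Initial component count: 2
Remove (0,4): it was a bridge. Count increases: 2 -> 3.
  After removal, components: {0} {1,3,4} {2}
New component count: 3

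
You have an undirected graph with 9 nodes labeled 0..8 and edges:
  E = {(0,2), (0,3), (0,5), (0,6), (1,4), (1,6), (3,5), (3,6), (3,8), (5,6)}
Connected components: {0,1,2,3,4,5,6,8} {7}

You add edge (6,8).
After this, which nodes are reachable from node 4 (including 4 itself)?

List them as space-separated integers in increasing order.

Before: nodes reachable from 4: {0,1,2,3,4,5,6,8}
Adding (6,8): both endpoints already in same component. Reachability from 4 unchanged.
After: nodes reachable from 4: {0,1,2,3,4,5,6,8}

Answer: 0 1 2 3 4 5 6 8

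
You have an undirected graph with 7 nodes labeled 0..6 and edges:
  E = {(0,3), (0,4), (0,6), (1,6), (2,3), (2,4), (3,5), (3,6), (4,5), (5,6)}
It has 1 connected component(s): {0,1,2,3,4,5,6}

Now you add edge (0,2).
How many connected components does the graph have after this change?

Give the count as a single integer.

Answer: 1

Derivation:
Initial component count: 1
Add (0,2): endpoints already in same component. Count unchanged: 1.
New component count: 1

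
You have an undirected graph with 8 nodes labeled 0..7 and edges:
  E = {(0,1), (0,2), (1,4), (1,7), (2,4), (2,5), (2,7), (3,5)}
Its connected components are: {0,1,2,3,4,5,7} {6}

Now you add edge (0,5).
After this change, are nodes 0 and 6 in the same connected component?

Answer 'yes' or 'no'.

Initial components: {0,1,2,3,4,5,7} {6}
Adding edge (0,5): both already in same component {0,1,2,3,4,5,7}. No change.
New components: {0,1,2,3,4,5,7} {6}
Are 0 and 6 in the same component? no

Answer: no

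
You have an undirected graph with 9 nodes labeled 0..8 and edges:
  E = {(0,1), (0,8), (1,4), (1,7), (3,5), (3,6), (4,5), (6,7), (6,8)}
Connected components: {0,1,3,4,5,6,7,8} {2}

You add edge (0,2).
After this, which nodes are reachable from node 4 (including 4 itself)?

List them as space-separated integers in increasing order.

Answer: 0 1 2 3 4 5 6 7 8

Derivation:
Before: nodes reachable from 4: {0,1,3,4,5,6,7,8}
Adding (0,2): merges 4's component with another. Reachability grows.
After: nodes reachable from 4: {0,1,2,3,4,5,6,7,8}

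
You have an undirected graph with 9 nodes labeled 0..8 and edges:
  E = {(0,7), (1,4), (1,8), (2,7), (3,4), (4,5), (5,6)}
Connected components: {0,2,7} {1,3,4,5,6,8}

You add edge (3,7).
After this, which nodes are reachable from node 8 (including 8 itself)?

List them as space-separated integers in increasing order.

Answer: 0 1 2 3 4 5 6 7 8

Derivation:
Before: nodes reachable from 8: {1,3,4,5,6,8}
Adding (3,7): merges 8's component with another. Reachability grows.
After: nodes reachable from 8: {0,1,2,3,4,5,6,7,8}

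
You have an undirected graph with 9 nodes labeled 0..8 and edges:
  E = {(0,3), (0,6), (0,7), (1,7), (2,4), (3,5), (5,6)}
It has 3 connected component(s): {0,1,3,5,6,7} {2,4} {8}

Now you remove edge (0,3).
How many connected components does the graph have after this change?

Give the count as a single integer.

Answer: 3

Derivation:
Initial component count: 3
Remove (0,3): not a bridge. Count unchanged: 3.
  After removal, components: {0,1,3,5,6,7} {2,4} {8}
New component count: 3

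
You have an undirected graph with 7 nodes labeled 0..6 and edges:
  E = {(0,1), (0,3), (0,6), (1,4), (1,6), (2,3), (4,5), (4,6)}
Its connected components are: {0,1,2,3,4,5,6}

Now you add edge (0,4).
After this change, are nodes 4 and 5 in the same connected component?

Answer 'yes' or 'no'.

Initial components: {0,1,2,3,4,5,6}
Adding edge (0,4): both already in same component {0,1,2,3,4,5,6}. No change.
New components: {0,1,2,3,4,5,6}
Are 4 and 5 in the same component? yes

Answer: yes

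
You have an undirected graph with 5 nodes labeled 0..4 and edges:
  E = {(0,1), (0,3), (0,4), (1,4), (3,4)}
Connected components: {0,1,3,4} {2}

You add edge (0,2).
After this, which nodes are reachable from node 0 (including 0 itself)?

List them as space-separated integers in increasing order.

Before: nodes reachable from 0: {0,1,3,4}
Adding (0,2): merges 0's component with another. Reachability grows.
After: nodes reachable from 0: {0,1,2,3,4}

Answer: 0 1 2 3 4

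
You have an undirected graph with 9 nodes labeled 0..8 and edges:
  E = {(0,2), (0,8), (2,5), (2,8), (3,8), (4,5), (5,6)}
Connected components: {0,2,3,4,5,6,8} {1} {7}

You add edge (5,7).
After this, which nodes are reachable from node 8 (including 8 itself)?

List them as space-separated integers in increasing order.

Before: nodes reachable from 8: {0,2,3,4,5,6,8}
Adding (5,7): merges 8's component with another. Reachability grows.
After: nodes reachable from 8: {0,2,3,4,5,6,7,8}

Answer: 0 2 3 4 5 6 7 8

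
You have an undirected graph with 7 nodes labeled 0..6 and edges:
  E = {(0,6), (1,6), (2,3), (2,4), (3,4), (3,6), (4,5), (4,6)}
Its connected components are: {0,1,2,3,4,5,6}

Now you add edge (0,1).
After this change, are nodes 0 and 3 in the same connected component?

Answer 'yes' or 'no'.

Answer: yes

Derivation:
Initial components: {0,1,2,3,4,5,6}
Adding edge (0,1): both already in same component {0,1,2,3,4,5,6}. No change.
New components: {0,1,2,3,4,5,6}
Are 0 and 3 in the same component? yes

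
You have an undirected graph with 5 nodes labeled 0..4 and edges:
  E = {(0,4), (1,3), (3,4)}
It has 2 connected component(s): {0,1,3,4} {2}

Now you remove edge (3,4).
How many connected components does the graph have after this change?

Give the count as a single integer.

Initial component count: 2
Remove (3,4): it was a bridge. Count increases: 2 -> 3.
  After removal, components: {0,4} {1,3} {2}
New component count: 3

Answer: 3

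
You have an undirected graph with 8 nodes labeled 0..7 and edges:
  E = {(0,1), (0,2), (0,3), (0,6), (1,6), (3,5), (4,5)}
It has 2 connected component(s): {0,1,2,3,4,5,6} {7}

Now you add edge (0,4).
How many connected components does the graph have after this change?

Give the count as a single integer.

Answer: 2

Derivation:
Initial component count: 2
Add (0,4): endpoints already in same component. Count unchanged: 2.
New component count: 2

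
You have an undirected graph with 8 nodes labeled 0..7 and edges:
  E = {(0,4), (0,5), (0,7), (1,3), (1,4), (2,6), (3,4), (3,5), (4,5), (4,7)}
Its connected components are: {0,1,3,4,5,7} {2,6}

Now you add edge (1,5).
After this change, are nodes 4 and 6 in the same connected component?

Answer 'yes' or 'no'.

Answer: no

Derivation:
Initial components: {0,1,3,4,5,7} {2,6}
Adding edge (1,5): both already in same component {0,1,3,4,5,7}. No change.
New components: {0,1,3,4,5,7} {2,6}
Are 4 and 6 in the same component? no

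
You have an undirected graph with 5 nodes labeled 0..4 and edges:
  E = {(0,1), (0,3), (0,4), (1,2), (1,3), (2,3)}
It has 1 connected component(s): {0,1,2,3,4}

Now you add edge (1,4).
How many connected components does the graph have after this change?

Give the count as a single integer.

Initial component count: 1
Add (1,4): endpoints already in same component. Count unchanged: 1.
New component count: 1

Answer: 1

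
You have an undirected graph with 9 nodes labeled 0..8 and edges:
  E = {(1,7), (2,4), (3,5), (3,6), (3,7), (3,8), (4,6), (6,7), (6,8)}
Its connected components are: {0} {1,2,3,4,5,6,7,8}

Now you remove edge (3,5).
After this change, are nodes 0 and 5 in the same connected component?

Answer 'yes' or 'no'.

Answer: no

Derivation:
Initial components: {0} {1,2,3,4,5,6,7,8}
Removing edge (3,5): it was a bridge — component count 2 -> 3.
New components: {0} {1,2,3,4,6,7,8} {5}
Are 0 and 5 in the same component? no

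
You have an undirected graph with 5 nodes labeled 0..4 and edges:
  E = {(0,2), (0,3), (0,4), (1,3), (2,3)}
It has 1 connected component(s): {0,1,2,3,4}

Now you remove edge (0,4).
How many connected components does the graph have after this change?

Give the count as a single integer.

Answer: 2

Derivation:
Initial component count: 1
Remove (0,4): it was a bridge. Count increases: 1 -> 2.
  After removal, components: {0,1,2,3} {4}
New component count: 2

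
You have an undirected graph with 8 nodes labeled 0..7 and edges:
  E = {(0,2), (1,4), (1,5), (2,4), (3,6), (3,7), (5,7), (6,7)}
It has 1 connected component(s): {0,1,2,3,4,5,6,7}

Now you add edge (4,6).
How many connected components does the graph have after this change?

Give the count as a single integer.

Answer: 1

Derivation:
Initial component count: 1
Add (4,6): endpoints already in same component. Count unchanged: 1.
New component count: 1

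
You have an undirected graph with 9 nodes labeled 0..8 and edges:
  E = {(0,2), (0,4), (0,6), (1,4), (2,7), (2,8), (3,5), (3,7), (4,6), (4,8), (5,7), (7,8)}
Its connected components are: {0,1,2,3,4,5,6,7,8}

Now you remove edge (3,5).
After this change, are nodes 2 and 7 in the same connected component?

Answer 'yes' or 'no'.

Initial components: {0,1,2,3,4,5,6,7,8}
Removing edge (3,5): not a bridge — component count unchanged at 1.
New components: {0,1,2,3,4,5,6,7,8}
Are 2 and 7 in the same component? yes

Answer: yes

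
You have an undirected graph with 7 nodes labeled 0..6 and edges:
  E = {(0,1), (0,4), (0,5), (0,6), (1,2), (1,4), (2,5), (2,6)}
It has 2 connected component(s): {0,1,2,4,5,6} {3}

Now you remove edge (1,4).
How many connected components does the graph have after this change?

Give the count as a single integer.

Answer: 2

Derivation:
Initial component count: 2
Remove (1,4): not a bridge. Count unchanged: 2.
  After removal, components: {0,1,2,4,5,6} {3}
New component count: 2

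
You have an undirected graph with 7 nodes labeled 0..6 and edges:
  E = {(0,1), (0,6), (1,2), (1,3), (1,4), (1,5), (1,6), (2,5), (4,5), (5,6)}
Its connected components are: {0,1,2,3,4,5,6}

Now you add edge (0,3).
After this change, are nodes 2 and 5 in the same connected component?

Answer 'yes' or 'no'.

Initial components: {0,1,2,3,4,5,6}
Adding edge (0,3): both already in same component {0,1,2,3,4,5,6}. No change.
New components: {0,1,2,3,4,5,6}
Are 2 and 5 in the same component? yes

Answer: yes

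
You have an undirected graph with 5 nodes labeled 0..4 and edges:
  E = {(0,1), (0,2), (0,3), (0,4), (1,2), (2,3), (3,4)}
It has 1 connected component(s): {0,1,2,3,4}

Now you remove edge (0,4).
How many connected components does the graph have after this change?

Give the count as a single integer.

Initial component count: 1
Remove (0,4): not a bridge. Count unchanged: 1.
  After removal, components: {0,1,2,3,4}
New component count: 1

Answer: 1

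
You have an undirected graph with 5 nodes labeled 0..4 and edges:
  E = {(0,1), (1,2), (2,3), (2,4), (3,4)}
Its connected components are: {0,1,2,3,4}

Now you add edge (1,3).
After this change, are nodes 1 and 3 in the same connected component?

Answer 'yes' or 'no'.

Initial components: {0,1,2,3,4}
Adding edge (1,3): both already in same component {0,1,2,3,4}. No change.
New components: {0,1,2,3,4}
Are 1 and 3 in the same component? yes

Answer: yes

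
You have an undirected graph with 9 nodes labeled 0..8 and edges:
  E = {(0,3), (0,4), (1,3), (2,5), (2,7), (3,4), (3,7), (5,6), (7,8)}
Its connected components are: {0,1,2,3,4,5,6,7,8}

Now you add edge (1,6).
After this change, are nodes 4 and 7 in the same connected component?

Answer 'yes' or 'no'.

Answer: yes

Derivation:
Initial components: {0,1,2,3,4,5,6,7,8}
Adding edge (1,6): both already in same component {0,1,2,3,4,5,6,7,8}. No change.
New components: {0,1,2,3,4,5,6,7,8}
Are 4 and 7 in the same component? yes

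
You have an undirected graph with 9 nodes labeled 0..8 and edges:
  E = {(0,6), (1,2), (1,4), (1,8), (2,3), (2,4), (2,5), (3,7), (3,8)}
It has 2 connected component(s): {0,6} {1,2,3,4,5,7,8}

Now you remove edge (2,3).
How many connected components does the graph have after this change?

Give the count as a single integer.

Answer: 2

Derivation:
Initial component count: 2
Remove (2,3): not a bridge. Count unchanged: 2.
  After removal, components: {0,6} {1,2,3,4,5,7,8}
New component count: 2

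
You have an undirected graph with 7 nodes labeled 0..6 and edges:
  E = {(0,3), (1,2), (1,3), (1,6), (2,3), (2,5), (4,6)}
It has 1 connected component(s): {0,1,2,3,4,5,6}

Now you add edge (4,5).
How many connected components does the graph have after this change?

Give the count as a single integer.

Initial component count: 1
Add (4,5): endpoints already in same component. Count unchanged: 1.
New component count: 1

Answer: 1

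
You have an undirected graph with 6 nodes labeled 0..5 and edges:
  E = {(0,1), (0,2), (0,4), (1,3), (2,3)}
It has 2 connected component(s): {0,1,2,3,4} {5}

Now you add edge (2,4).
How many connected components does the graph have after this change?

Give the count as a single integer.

Answer: 2

Derivation:
Initial component count: 2
Add (2,4): endpoints already in same component. Count unchanged: 2.
New component count: 2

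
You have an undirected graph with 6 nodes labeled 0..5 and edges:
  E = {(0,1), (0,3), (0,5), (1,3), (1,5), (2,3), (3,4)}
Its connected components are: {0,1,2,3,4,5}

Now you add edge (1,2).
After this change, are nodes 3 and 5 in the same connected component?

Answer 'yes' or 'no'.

Initial components: {0,1,2,3,4,5}
Adding edge (1,2): both already in same component {0,1,2,3,4,5}. No change.
New components: {0,1,2,3,4,5}
Are 3 and 5 in the same component? yes

Answer: yes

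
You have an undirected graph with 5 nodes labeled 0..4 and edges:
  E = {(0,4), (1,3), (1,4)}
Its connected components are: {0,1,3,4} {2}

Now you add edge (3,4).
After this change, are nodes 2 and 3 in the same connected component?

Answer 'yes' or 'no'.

Answer: no

Derivation:
Initial components: {0,1,3,4} {2}
Adding edge (3,4): both already in same component {0,1,3,4}. No change.
New components: {0,1,3,4} {2}
Are 2 and 3 in the same component? no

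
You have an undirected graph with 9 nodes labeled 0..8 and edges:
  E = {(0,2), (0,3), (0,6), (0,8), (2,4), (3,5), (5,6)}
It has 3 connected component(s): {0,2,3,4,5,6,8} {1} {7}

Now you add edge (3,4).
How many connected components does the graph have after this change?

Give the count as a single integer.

Answer: 3

Derivation:
Initial component count: 3
Add (3,4): endpoints already in same component. Count unchanged: 3.
New component count: 3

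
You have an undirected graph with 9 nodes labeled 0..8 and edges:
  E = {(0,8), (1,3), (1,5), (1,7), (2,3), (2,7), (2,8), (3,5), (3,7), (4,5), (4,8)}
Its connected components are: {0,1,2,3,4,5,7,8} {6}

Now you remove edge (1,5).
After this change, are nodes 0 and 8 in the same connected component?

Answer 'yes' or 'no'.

Answer: yes

Derivation:
Initial components: {0,1,2,3,4,5,7,8} {6}
Removing edge (1,5): not a bridge — component count unchanged at 2.
New components: {0,1,2,3,4,5,7,8} {6}
Are 0 and 8 in the same component? yes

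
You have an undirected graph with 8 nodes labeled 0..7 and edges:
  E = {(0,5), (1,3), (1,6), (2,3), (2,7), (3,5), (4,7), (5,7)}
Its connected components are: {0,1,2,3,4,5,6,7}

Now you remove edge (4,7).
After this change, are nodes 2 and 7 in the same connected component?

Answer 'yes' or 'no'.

Answer: yes

Derivation:
Initial components: {0,1,2,3,4,5,6,7}
Removing edge (4,7): it was a bridge — component count 1 -> 2.
New components: {0,1,2,3,5,6,7} {4}
Are 2 and 7 in the same component? yes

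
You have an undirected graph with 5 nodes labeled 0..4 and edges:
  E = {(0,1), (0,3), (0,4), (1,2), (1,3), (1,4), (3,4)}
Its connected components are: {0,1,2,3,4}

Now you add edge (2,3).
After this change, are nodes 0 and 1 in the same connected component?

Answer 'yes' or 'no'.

Initial components: {0,1,2,3,4}
Adding edge (2,3): both already in same component {0,1,2,3,4}. No change.
New components: {0,1,2,3,4}
Are 0 and 1 in the same component? yes

Answer: yes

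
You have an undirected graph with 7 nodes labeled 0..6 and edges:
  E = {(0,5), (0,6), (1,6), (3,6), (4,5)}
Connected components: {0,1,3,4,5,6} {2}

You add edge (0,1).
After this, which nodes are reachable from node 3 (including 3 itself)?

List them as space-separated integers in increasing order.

Answer: 0 1 3 4 5 6

Derivation:
Before: nodes reachable from 3: {0,1,3,4,5,6}
Adding (0,1): both endpoints already in same component. Reachability from 3 unchanged.
After: nodes reachable from 3: {0,1,3,4,5,6}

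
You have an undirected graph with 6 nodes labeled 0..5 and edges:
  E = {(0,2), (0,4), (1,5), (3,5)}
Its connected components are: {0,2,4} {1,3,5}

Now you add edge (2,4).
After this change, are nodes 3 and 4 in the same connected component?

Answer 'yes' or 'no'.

Initial components: {0,2,4} {1,3,5}
Adding edge (2,4): both already in same component {0,2,4}. No change.
New components: {0,2,4} {1,3,5}
Are 3 and 4 in the same component? no

Answer: no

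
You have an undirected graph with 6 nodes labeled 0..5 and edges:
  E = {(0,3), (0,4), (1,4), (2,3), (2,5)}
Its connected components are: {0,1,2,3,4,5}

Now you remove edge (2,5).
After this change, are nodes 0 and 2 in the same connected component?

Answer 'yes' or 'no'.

Initial components: {0,1,2,3,4,5}
Removing edge (2,5): it was a bridge — component count 1 -> 2.
New components: {0,1,2,3,4} {5}
Are 0 and 2 in the same component? yes

Answer: yes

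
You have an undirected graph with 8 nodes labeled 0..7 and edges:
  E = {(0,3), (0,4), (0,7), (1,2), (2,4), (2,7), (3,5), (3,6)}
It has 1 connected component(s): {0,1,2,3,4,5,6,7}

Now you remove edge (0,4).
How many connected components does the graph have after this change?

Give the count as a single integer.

Answer: 1

Derivation:
Initial component count: 1
Remove (0,4): not a bridge. Count unchanged: 1.
  After removal, components: {0,1,2,3,4,5,6,7}
New component count: 1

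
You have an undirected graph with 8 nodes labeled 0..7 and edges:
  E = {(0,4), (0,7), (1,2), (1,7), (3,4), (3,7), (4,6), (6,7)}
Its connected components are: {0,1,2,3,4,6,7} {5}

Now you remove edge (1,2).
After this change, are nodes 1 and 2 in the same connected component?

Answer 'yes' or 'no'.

Initial components: {0,1,2,3,4,6,7} {5}
Removing edge (1,2): it was a bridge — component count 2 -> 3.
New components: {0,1,3,4,6,7} {2} {5}
Are 1 and 2 in the same component? no

Answer: no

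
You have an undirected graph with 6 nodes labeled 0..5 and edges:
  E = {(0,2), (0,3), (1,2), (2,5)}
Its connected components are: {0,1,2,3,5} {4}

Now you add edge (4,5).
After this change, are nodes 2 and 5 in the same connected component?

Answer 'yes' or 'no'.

Initial components: {0,1,2,3,5} {4}
Adding edge (4,5): merges {4} and {0,1,2,3,5}.
New components: {0,1,2,3,4,5}
Are 2 and 5 in the same component? yes

Answer: yes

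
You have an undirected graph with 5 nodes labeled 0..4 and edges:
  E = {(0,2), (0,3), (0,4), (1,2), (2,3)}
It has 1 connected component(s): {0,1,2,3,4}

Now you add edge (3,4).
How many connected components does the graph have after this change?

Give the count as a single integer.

Initial component count: 1
Add (3,4): endpoints already in same component. Count unchanged: 1.
New component count: 1

Answer: 1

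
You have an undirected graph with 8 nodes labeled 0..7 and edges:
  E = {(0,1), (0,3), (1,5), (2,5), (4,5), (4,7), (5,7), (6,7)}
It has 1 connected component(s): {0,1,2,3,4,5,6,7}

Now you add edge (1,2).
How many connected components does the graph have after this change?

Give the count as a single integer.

Answer: 1

Derivation:
Initial component count: 1
Add (1,2): endpoints already in same component. Count unchanged: 1.
New component count: 1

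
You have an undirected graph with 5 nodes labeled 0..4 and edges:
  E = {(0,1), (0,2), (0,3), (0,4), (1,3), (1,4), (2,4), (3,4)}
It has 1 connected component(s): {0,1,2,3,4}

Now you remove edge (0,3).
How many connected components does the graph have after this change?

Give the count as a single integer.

Initial component count: 1
Remove (0,3): not a bridge. Count unchanged: 1.
  After removal, components: {0,1,2,3,4}
New component count: 1

Answer: 1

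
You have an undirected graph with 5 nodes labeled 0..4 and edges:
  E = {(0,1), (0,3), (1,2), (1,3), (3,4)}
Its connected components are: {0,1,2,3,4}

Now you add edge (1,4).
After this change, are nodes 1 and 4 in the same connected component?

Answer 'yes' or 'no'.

Initial components: {0,1,2,3,4}
Adding edge (1,4): both already in same component {0,1,2,3,4}. No change.
New components: {0,1,2,3,4}
Are 1 and 4 in the same component? yes

Answer: yes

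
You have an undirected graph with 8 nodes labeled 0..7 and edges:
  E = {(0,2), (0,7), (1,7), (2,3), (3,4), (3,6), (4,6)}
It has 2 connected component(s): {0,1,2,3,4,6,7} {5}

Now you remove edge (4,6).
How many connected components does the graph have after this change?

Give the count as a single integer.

Initial component count: 2
Remove (4,6): not a bridge. Count unchanged: 2.
  After removal, components: {0,1,2,3,4,6,7} {5}
New component count: 2

Answer: 2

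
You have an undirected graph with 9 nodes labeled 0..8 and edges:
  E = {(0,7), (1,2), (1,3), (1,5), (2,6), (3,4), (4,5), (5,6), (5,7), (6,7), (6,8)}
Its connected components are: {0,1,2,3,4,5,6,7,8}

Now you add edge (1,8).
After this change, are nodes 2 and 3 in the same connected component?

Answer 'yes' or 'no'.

Answer: yes

Derivation:
Initial components: {0,1,2,3,4,5,6,7,8}
Adding edge (1,8): both already in same component {0,1,2,3,4,5,6,7,8}. No change.
New components: {0,1,2,3,4,5,6,7,8}
Are 2 and 3 in the same component? yes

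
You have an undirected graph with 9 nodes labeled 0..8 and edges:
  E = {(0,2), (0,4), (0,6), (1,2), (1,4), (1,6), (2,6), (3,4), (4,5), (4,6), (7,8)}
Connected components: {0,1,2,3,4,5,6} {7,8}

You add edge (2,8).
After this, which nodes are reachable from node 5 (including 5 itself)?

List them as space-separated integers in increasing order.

Answer: 0 1 2 3 4 5 6 7 8

Derivation:
Before: nodes reachable from 5: {0,1,2,3,4,5,6}
Adding (2,8): merges 5's component with another. Reachability grows.
After: nodes reachable from 5: {0,1,2,3,4,5,6,7,8}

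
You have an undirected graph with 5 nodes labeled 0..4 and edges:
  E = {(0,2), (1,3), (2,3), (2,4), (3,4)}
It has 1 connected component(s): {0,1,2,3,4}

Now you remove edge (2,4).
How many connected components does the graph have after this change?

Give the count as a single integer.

Answer: 1

Derivation:
Initial component count: 1
Remove (2,4): not a bridge. Count unchanged: 1.
  After removal, components: {0,1,2,3,4}
New component count: 1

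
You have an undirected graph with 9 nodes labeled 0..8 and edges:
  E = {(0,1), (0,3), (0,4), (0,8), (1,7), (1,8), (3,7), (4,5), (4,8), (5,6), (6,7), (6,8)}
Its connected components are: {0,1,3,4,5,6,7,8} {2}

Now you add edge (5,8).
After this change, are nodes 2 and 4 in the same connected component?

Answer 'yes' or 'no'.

Initial components: {0,1,3,4,5,6,7,8} {2}
Adding edge (5,8): both already in same component {0,1,3,4,5,6,7,8}. No change.
New components: {0,1,3,4,5,6,7,8} {2}
Are 2 and 4 in the same component? no

Answer: no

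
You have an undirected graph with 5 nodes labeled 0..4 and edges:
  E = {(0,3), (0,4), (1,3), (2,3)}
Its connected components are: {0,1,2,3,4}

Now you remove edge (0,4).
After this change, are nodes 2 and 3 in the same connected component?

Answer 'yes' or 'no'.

Answer: yes

Derivation:
Initial components: {0,1,2,3,4}
Removing edge (0,4): it was a bridge — component count 1 -> 2.
New components: {0,1,2,3} {4}
Are 2 and 3 in the same component? yes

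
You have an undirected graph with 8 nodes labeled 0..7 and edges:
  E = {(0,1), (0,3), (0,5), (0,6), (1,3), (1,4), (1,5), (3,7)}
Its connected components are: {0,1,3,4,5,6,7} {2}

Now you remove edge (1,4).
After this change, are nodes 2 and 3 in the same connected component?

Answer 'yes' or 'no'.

Answer: no

Derivation:
Initial components: {0,1,3,4,5,6,7} {2}
Removing edge (1,4): it was a bridge — component count 2 -> 3.
New components: {0,1,3,5,6,7} {2} {4}
Are 2 and 3 in the same component? no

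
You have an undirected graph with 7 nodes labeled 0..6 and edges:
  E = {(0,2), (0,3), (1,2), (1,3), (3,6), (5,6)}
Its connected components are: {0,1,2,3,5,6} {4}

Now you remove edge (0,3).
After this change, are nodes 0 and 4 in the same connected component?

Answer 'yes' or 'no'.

Initial components: {0,1,2,3,5,6} {4}
Removing edge (0,3): not a bridge — component count unchanged at 2.
New components: {0,1,2,3,5,6} {4}
Are 0 and 4 in the same component? no

Answer: no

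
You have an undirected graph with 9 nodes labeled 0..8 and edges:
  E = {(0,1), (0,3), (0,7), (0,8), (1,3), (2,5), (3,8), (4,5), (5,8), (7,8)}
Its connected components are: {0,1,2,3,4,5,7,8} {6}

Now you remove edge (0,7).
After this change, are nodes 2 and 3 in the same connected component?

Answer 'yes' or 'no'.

Answer: yes

Derivation:
Initial components: {0,1,2,3,4,5,7,8} {6}
Removing edge (0,7): not a bridge — component count unchanged at 2.
New components: {0,1,2,3,4,5,7,8} {6}
Are 2 and 3 in the same component? yes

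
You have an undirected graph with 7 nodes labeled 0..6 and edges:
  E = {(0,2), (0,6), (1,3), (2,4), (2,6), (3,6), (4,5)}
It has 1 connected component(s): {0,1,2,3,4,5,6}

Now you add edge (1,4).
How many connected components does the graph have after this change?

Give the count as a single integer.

Answer: 1

Derivation:
Initial component count: 1
Add (1,4): endpoints already in same component. Count unchanged: 1.
New component count: 1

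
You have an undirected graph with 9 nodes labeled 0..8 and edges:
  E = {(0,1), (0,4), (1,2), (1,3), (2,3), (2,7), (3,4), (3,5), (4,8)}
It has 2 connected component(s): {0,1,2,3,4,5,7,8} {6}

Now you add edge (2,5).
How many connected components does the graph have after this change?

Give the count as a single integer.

Answer: 2

Derivation:
Initial component count: 2
Add (2,5): endpoints already in same component. Count unchanged: 2.
New component count: 2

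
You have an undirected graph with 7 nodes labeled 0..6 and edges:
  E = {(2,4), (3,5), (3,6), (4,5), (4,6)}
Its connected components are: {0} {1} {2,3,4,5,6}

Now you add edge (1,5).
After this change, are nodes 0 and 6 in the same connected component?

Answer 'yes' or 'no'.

Initial components: {0} {1} {2,3,4,5,6}
Adding edge (1,5): merges {1} and {2,3,4,5,6}.
New components: {0} {1,2,3,4,5,6}
Are 0 and 6 in the same component? no

Answer: no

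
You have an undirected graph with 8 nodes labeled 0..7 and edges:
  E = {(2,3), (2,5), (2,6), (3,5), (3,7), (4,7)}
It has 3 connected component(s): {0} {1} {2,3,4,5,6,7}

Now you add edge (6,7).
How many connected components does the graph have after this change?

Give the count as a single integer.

Answer: 3

Derivation:
Initial component count: 3
Add (6,7): endpoints already in same component. Count unchanged: 3.
New component count: 3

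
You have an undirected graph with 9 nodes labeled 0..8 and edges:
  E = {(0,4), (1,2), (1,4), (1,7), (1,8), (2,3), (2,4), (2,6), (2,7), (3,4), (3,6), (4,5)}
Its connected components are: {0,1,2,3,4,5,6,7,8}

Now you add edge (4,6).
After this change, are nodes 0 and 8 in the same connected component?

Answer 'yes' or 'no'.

Initial components: {0,1,2,3,4,5,6,7,8}
Adding edge (4,6): both already in same component {0,1,2,3,4,5,6,7,8}. No change.
New components: {0,1,2,3,4,5,6,7,8}
Are 0 and 8 in the same component? yes

Answer: yes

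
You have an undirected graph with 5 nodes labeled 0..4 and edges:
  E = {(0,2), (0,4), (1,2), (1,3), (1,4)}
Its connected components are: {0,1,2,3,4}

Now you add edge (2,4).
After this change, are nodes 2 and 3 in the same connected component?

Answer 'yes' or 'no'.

Answer: yes

Derivation:
Initial components: {0,1,2,3,4}
Adding edge (2,4): both already in same component {0,1,2,3,4}. No change.
New components: {0,1,2,3,4}
Are 2 and 3 in the same component? yes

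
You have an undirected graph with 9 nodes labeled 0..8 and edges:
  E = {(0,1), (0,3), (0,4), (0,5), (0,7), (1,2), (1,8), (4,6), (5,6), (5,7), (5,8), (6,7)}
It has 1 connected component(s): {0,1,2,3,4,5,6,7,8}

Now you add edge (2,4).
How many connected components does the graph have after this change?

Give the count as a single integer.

Answer: 1

Derivation:
Initial component count: 1
Add (2,4): endpoints already in same component. Count unchanged: 1.
New component count: 1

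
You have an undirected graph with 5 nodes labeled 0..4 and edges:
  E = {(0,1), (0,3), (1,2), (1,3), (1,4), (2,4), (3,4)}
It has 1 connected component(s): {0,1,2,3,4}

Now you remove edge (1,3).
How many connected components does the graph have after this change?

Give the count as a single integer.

Initial component count: 1
Remove (1,3): not a bridge. Count unchanged: 1.
  After removal, components: {0,1,2,3,4}
New component count: 1

Answer: 1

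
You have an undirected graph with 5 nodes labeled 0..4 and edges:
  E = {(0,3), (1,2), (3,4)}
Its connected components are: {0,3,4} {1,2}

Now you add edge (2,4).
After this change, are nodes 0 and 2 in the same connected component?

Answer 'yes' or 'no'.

Initial components: {0,3,4} {1,2}
Adding edge (2,4): merges {1,2} and {0,3,4}.
New components: {0,1,2,3,4}
Are 0 and 2 in the same component? yes

Answer: yes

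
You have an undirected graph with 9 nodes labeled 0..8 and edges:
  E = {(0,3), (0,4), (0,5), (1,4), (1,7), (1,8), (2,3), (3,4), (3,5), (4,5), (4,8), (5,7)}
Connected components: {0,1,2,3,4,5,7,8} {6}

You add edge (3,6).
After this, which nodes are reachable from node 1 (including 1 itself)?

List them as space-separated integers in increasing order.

Answer: 0 1 2 3 4 5 6 7 8

Derivation:
Before: nodes reachable from 1: {0,1,2,3,4,5,7,8}
Adding (3,6): merges 1's component with another. Reachability grows.
After: nodes reachable from 1: {0,1,2,3,4,5,6,7,8}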